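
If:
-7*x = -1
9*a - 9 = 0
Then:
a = 1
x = 1/7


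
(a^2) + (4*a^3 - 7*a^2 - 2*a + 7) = 4*a^3 - 6*a^2 - 2*a + 7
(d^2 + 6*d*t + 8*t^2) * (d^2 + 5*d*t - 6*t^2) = d^4 + 11*d^3*t + 32*d^2*t^2 + 4*d*t^3 - 48*t^4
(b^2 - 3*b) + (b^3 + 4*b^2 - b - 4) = b^3 + 5*b^2 - 4*b - 4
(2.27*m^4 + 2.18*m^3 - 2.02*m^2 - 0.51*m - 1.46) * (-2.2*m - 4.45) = -4.994*m^5 - 14.8975*m^4 - 5.257*m^3 + 10.111*m^2 + 5.4815*m + 6.497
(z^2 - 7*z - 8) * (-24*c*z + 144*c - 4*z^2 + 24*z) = -24*c*z^3 + 312*c*z^2 - 816*c*z - 1152*c - 4*z^4 + 52*z^3 - 136*z^2 - 192*z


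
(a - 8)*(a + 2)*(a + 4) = a^3 - 2*a^2 - 40*a - 64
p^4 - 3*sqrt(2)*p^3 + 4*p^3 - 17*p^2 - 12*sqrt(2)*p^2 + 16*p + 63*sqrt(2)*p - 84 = (p - 3)*(p + 7)*(p - 2*sqrt(2))*(p - sqrt(2))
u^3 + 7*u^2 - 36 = (u - 2)*(u + 3)*(u + 6)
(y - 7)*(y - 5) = y^2 - 12*y + 35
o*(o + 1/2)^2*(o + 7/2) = o^4 + 9*o^3/2 + 15*o^2/4 + 7*o/8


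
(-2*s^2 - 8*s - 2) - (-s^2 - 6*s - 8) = -s^2 - 2*s + 6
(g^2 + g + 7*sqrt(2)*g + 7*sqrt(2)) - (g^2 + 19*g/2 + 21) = -17*g/2 + 7*sqrt(2)*g - 21 + 7*sqrt(2)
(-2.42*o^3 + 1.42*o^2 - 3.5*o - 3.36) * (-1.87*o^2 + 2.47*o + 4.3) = 4.5254*o^5 - 8.6328*o^4 - 0.353599999999998*o^3 + 3.7442*o^2 - 23.3492*o - 14.448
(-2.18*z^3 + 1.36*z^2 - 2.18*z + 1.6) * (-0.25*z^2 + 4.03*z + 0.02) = 0.545*z^5 - 9.1254*z^4 + 5.9822*z^3 - 9.1582*z^2 + 6.4044*z + 0.032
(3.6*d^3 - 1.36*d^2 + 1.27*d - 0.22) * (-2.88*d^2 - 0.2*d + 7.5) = -10.368*d^5 + 3.1968*d^4 + 23.6144*d^3 - 9.8204*d^2 + 9.569*d - 1.65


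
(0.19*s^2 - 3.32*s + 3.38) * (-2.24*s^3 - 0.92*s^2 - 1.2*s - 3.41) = -0.4256*s^5 + 7.262*s^4 - 4.7448*s^3 + 0.2265*s^2 + 7.2652*s - 11.5258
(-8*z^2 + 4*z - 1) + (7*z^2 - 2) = -z^2 + 4*z - 3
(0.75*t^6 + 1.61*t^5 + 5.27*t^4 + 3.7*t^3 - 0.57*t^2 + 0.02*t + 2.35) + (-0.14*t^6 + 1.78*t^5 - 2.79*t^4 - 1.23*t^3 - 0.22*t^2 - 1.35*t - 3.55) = 0.61*t^6 + 3.39*t^5 + 2.48*t^4 + 2.47*t^3 - 0.79*t^2 - 1.33*t - 1.2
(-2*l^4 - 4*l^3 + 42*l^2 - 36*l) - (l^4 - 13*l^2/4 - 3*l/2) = -3*l^4 - 4*l^3 + 181*l^2/4 - 69*l/2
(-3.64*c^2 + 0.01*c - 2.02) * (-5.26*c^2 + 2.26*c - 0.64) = 19.1464*c^4 - 8.279*c^3 + 12.9774*c^2 - 4.5716*c + 1.2928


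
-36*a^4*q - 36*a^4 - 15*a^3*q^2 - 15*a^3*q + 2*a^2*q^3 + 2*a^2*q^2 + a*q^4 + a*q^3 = (-4*a + q)*(3*a + q)^2*(a*q + a)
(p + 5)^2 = p^2 + 10*p + 25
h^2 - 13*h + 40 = (h - 8)*(h - 5)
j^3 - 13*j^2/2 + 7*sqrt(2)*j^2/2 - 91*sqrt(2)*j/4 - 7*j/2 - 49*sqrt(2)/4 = (j - 7)*(j + 1/2)*(j + 7*sqrt(2)/2)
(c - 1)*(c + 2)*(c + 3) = c^3 + 4*c^2 + c - 6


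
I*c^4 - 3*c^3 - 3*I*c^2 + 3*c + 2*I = (c + 1)*(c + I)*(c + 2*I)*(I*c - I)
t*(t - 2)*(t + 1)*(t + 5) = t^4 + 4*t^3 - 7*t^2 - 10*t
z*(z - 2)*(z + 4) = z^3 + 2*z^2 - 8*z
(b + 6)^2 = b^2 + 12*b + 36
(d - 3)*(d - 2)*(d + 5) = d^3 - 19*d + 30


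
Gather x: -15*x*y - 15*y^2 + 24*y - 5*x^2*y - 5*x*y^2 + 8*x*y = -5*x^2*y + x*(-5*y^2 - 7*y) - 15*y^2 + 24*y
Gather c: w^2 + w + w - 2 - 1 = w^2 + 2*w - 3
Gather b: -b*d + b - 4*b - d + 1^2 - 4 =b*(-d - 3) - d - 3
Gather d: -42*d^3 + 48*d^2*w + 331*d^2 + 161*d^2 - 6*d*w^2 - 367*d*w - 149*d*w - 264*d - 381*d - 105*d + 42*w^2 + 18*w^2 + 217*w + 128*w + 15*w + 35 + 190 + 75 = -42*d^3 + d^2*(48*w + 492) + d*(-6*w^2 - 516*w - 750) + 60*w^2 + 360*w + 300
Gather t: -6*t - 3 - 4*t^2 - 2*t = -4*t^2 - 8*t - 3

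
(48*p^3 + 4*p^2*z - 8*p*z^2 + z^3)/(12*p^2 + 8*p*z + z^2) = (24*p^2 - 10*p*z + z^2)/(6*p + z)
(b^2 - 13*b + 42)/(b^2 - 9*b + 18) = (b - 7)/(b - 3)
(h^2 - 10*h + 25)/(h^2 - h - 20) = (h - 5)/(h + 4)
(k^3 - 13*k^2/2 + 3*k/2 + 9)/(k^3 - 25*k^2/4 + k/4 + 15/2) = 2*(2*k - 3)/(4*k - 5)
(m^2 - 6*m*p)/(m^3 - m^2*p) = (m - 6*p)/(m*(m - p))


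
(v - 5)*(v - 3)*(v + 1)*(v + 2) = v^4 - 5*v^3 - 7*v^2 + 29*v + 30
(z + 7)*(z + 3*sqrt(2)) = z^2 + 3*sqrt(2)*z + 7*z + 21*sqrt(2)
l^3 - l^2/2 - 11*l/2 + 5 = (l - 2)*(l - 1)*(l + 5/2)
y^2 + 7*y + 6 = (y + 1)*(y + 6)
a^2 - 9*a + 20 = (a - 5)*(a - 4)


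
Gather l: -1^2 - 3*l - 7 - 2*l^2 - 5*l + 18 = -2*l^2 - 8*l + 10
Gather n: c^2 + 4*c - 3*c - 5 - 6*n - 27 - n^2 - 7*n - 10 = c^2 + c - n^2 - 13*n - 42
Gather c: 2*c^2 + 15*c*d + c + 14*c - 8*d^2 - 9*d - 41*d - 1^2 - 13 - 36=2*c^2 + c*(15*d + 15) - 8*d^2 - 50*d - 50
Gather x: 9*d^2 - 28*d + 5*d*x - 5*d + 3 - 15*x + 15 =9*d^2 - 33*d + x*(5*d - 15) + 18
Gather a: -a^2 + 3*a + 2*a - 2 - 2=-a^2 + 5*a - 4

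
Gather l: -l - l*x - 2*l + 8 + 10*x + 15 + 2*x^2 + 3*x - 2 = l*(-x - 3) + 2*x^2 + 13*x + 21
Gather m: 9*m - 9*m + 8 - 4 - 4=0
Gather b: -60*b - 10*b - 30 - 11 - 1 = -70*b - 42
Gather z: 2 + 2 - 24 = -20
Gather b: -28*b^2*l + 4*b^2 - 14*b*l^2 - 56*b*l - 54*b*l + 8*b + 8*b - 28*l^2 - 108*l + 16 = b^2*(4 - 28*l) + b*(-14*l^2 - 110*l + 16) - 28*l^2 - 108*l + 16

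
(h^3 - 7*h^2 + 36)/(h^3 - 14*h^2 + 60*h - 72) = (h^2 - h - 6)/(h^2 - 8*h + 12)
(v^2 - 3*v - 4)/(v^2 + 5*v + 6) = (v^2 - 3*v - 4)/(v^2 + 5*v + 6)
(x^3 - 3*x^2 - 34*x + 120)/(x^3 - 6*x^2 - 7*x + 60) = (x + 6)/(x + 3)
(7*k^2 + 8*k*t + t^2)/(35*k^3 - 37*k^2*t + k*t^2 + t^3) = (k + t)/(5*k^2 - 6*k*t + t^2)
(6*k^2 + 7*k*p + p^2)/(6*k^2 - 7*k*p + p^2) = (6*k^2 + 7*k*p + p^2)/(6*k^2 - 7*k*p + p^2)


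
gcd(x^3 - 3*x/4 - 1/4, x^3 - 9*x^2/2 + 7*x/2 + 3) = x + 1/2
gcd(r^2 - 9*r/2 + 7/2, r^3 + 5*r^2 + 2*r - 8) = r - 1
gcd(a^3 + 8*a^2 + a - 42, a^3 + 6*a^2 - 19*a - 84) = a^2 + 10*a + 21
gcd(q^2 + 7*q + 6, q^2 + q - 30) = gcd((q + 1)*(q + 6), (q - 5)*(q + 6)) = q + 6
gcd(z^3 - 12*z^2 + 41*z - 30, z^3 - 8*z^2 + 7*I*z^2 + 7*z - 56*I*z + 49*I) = z - 1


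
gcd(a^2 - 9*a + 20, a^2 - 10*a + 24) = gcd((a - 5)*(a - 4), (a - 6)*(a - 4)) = a - 4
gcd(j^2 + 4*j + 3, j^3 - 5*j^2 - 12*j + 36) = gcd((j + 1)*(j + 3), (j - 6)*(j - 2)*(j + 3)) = j + 3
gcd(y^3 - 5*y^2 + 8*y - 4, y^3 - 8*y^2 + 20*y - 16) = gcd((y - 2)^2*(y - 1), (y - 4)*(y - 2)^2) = y^2 - 4*y + 4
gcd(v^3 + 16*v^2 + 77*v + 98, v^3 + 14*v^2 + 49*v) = v^2 + 14*v + 49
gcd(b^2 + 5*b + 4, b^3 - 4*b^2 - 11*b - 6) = b + 1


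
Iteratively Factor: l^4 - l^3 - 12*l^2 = (l + 3)*(l^3 - 4*l^2) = l*(l + 3)*(l^2 - 4*l) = l*(l - 4)*(l + 3)*(l)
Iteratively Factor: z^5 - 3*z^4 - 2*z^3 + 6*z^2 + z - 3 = (z + 1)*(z^4 - 4*z^3 + 2*z^2 + 4*z - 3) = (z - 3)*(z + 1)*(z^3 - z^2 - z + 1) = (z - 3)*(z + 1)^2*(z^2 - 2*z + 1) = (z - 3)*(z - 1)*(z + 1)^2*(z - 1)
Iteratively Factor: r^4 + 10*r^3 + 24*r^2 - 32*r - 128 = (r - 2)*(r^3 + 12*r^2 + 48*r + 64) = (r - 2)*(r + 4)*(r^2 + 8*r + 16) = (r - 2)*(r + 4)^2*(r + 4)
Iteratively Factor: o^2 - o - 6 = (o - 3)*(o + 2)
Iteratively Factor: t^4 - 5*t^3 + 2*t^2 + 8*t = (t - 4)*(t^3 - t^2 - 2*t) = (t - 4)*(t - 2)*(t^2 + t) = (t - 4)*(t - 2)*(t + 1)*(t)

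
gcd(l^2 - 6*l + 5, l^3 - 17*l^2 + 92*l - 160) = l - 5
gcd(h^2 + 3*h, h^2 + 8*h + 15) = h + 3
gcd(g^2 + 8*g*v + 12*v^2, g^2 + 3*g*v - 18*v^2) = g + 6*v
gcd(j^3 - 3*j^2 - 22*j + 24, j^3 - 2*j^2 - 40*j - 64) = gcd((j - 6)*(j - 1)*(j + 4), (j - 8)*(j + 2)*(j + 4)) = j + 4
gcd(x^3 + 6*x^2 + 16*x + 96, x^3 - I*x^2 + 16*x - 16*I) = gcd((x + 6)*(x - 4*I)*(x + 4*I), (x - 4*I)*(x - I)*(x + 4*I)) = x^2 + 16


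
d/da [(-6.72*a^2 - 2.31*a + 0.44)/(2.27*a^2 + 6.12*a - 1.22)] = (-35.8827*a^2 + 14.3992*a + 0.1254)/(5.1529*a^4 + 27.7848*a^3 + 31.9156*a^2 - 14.9328*a + 1.4884)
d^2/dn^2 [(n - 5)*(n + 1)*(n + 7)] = 6*n + 6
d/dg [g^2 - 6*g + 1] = 2*g - 6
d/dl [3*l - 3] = 3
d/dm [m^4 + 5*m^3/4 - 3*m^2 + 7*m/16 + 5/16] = 4*m^3 + 15*m^2/4 - 6*m + 7/16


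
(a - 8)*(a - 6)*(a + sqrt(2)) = a^3 - 14*a^2 + sqrt(2)*a^2 - 14*sqrt(2)*a + 48*a + 48*sqrt(2)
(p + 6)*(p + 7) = p^2 + 13*p + 42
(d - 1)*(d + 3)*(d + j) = d^3 + d^2*j + 2*d^2 + 2*d*j - 3*d - 3*j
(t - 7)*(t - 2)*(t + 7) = t^3 - 2*t^2 - 49*t + 98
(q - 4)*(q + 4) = q^2 - 16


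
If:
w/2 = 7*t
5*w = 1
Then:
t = 1/70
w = 1/5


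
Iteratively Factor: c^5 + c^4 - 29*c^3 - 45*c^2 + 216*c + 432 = (c + 3)*(c^4 - 2*c^3 - 23*c^2 + 24*c + 144) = (c - 4)*(c + 3)*(c^3 + 2*c^2 - 15*c - 36) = (c - 4)*(c + 3)^2*(c^2 - c - 12) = (c - 4)*(c + 3)^3*(c - 4)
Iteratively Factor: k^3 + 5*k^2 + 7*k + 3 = (k + 3)*(k^2 + 2*k + 1) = (k + 1)*(k + 3)*(k + 1)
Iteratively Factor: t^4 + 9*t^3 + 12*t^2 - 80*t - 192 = (t + 4)*(t^3 + 5*t^2 - 8*t - 48) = (t - 3)*(t + 4)*(t^2 + 8*t + 16) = (t - 3)*(t + 4)^2*(t + 4)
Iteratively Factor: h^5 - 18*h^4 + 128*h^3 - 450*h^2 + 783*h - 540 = (h - 4)*(h^4 - 14*h^3 + 72*h^2 - 162*h + 135) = (h - 5)*(h - 4)*(h^3 - 9*h^2 + 27*h - 27) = (h - 5)*(h - 4)*(h - 3)*(h^2 - 6*h + 9) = (h - 5)*(h - 4)*(h - 3)^2*(h - 3)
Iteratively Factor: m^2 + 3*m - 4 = (m - 1)*(m + 4)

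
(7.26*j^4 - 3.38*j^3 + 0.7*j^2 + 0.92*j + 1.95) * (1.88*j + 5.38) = 13.6488*j^5 + 32.7044*j^4 - 16.8684*j^3 + 5.4956*j^2 + 8.6156*j + 10.491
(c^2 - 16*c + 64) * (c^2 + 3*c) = c^4 - 13*c^3 + 16*c^2 + 192*c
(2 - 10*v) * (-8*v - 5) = 80*v^2 + 34*v - 10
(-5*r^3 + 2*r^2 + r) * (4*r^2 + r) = -20*r^5 + 3*r^4 + 6*r^3 + r^2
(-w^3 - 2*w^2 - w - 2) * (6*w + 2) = -6*w^4 - 14*w^3 - 10*w^2 - 14*w - 4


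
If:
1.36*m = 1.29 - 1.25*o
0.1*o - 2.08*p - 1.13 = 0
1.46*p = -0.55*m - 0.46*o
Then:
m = -9.16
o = 11.00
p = -0.01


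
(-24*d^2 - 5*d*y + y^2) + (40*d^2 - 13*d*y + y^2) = 16*d^2 - 18*d*y + 2*y^2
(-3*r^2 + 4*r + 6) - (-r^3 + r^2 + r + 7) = r^3 - 4*r^2 + 3*r - 1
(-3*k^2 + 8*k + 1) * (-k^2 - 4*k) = 3*k^4 + 4*k^3 - 33*k^2 - 4*k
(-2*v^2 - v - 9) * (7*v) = -14*v^3 - 7*v^2 - 63*v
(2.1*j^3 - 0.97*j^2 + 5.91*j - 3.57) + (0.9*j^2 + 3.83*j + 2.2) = 2.1*j^3 - 0.07*j^2 + 9.74*j - 1.37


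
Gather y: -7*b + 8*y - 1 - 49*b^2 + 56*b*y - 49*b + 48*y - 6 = -49*b^2 - 56*b + y*(56*b + 56) - 7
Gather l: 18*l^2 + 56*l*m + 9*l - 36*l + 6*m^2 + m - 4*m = 18*l^2 + l*(56*m - 27) + 6*m^2 - 3*m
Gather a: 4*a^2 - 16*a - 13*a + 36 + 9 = 4*a^2 - 29*a + 45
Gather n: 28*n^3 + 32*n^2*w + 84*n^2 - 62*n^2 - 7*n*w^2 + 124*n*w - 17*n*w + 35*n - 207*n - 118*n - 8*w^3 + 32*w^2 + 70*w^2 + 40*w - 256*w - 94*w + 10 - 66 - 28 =28*n^3 + n^2*(32*w + 22) + n*(-7*w^2 + 107*w - 290) - 8*w^3 + 102*w^2 - 310*w - 84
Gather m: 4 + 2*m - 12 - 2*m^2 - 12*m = -2*m^2 - 10*m - 8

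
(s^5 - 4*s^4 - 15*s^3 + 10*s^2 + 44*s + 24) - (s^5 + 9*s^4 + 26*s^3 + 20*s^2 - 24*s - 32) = -13*s^4 - 41*s^3 - 10*s^2 + 68*s + 56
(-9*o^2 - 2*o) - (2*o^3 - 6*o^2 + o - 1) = -2*o^3 - 3*o^2 - 3*o + 1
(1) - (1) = 0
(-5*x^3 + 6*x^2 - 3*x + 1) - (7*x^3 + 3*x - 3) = -12*x^3 + 6*x^2 - 6*x + 4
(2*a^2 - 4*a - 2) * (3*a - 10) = 6*a^3 - 32*a^2 + 34*a + 20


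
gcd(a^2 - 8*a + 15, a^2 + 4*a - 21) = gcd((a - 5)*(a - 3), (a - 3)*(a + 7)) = a - 3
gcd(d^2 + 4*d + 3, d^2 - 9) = d + 3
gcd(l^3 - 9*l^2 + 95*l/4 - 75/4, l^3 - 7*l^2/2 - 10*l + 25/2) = l - 5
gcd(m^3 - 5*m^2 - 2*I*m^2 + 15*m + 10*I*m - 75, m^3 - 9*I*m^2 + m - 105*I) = m^2 - 2*I*m + 15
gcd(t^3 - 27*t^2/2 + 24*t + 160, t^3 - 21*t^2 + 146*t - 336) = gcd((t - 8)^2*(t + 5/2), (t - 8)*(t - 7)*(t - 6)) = t - 8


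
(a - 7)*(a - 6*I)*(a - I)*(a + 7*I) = a^4 - 7*a^3 + 43*a^2 - 301*a - 42*I*a + 294*I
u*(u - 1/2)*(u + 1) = u^3 + u^2/2 - u/2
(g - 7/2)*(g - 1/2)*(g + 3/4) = g^3 - 13*g^2/4 - 5*g/4 + 21/16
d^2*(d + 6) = d^3 + 6*d^2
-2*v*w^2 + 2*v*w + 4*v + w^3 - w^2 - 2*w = (-2*v + w)*(w - 2)*(w + 1)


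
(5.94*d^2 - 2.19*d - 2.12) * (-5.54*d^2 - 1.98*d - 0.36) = -32.9076*d^4 + 0.3714*d^3 + 13.9426*d^2 + 4.986*d + 0.7632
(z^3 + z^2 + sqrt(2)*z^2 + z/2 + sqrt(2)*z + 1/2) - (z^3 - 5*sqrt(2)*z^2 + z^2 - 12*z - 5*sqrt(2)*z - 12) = 6*sqrt(2)*z^2 + 6*sqrt(2)*z + 25*z/2 + 25/2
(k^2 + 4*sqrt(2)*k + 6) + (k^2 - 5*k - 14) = 2*k^2 - 5*k + 4*sqrt(2)*k - 8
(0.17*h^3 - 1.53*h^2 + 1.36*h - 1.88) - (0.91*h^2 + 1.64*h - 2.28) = 0.17*h^3 - 2.44*h^2 - 0.28*h + 0.4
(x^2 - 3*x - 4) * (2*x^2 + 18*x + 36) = 2*x^4 + 12*x^3 - 26*x^2 - 180*x - 144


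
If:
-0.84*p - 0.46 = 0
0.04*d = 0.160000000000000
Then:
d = 4.00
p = -0.55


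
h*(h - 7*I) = h^2 - 7*I*h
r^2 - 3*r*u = r*(r - 3*u)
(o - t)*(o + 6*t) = o^2 + 5*o*t - 6*t^2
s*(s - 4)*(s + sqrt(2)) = s^3 - 4*s^2 + sqrt(2)*s^2 - 4*sqrt(2)*s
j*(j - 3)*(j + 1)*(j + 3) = j^4 + j^3 - 9*j^2 - 9*j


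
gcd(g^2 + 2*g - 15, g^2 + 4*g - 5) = g + 5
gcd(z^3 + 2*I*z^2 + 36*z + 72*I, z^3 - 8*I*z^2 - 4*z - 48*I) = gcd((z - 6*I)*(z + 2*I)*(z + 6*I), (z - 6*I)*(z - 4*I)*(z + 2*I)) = z^2 - 4*I*z + 12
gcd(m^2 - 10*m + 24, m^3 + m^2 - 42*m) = m - 6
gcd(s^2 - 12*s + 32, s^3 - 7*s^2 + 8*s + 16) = s - 4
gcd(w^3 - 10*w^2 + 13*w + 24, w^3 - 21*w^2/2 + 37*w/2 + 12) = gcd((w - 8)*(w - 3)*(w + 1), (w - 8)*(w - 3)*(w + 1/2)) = w^2 - 11*w + 24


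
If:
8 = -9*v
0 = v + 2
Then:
No Solution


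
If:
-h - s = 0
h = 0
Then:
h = 0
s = 0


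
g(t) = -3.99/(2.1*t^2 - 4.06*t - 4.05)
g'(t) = -3.99*(4.06 - 4.2*t)/(2.1*t^2 - 4.06*t - 4.05)^2 = (16.758*t - 16.1994)/(-2.1*t^2 + 4.06*t + 4.05)^2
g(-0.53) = 3.05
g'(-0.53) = -14.65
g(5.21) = -0.13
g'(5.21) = 0.07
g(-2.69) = -0.18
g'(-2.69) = -0.13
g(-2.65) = -0.19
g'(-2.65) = -0.13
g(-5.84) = -0.04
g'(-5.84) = -0.01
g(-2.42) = -0.22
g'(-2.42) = -0.17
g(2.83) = -3.12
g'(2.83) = 19.09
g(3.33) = -0.70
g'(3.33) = 1.21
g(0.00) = 0.99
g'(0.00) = -0.99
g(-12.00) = -0.01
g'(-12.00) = -0.00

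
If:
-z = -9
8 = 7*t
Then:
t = 8/7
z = 9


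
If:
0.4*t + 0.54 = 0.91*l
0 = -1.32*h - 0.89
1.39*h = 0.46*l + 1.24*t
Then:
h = -0.67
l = 0.22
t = -0.84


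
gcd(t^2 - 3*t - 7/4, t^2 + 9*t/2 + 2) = t + 1/2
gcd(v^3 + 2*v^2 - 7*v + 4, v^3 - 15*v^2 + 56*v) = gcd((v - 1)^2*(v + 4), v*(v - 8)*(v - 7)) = 1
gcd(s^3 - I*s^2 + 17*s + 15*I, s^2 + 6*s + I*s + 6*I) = s + I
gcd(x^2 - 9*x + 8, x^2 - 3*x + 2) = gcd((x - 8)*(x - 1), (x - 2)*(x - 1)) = x - 1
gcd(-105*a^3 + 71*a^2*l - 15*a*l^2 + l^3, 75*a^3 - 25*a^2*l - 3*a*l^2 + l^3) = 15*a^2 - 8*a*l + l^2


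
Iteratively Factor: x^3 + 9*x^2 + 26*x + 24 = (x + 4)*(x^2 + 5*x + 6) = (x + 3)*(x + 4)*(x + 2)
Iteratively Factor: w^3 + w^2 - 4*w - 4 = (w - 2)*(w^2 + 3*w + 2) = (w - 2)*(w + 2)*(w + 1)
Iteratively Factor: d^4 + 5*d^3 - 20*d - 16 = (d - 2)*(d^3 + 7*d^2 + 14*d + 8) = (d - 2)*(d + 4)*(d^2 + 3*d + 2) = (d - 2)*(d + 1)*(d + 4)*(d + 2)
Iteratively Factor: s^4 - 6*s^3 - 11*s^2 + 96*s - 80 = (s + 4)*(s^3 - 10*s^2 + 29*s - 20) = (s - 5)*(s + 4)*(s^2 - 5*s + 4) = (s - 5)*(s - 1)*(s + 4)*(s - 4)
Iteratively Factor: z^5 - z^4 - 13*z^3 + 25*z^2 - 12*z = (z + 4)*(z^4 - 5*z^3 + 7*z^2 - 3*z) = (z - 1)*(z + 4)*(z^3 - 4*z^2 + 3*z) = (z - 1)^2*(z + 4)*(z^2 - 3*z) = (z - 3)*(z - 1)^2*(z + 4)*(z)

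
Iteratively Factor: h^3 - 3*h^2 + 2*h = (h)*(h^2 - 3*h + 2) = h*(h - 1)*(h - 2)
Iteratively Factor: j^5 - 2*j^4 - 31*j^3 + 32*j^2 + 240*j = (j - 5)*(j^4 + 3*j^3 - 16*j^2 - 48*j) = j*(j - 5)*(j^3 + 3*j^2 - 16*j - 48) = j*(j - 5)*(j + 4)*(j^2 - j - 12) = j*(j - 5)*(j + 3)*(j + 4)*(j - 4)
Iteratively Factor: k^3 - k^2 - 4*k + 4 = (k + 2)*(k^2 - 3*k + 2) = (k - 2)*(k + 2)*(k - 1)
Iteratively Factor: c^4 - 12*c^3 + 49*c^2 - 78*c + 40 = (c - 5)*(c^3 - 7*c^2 + 14*c - 8) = (c - 5)*(c - 4)*(c^2 - 3*c + 2) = (c - 5)*(c - 4)*(c - 2)*(c - 1)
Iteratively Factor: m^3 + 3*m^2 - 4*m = (m + 4)*(m^2 - m) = m*(m + 4)*(m - 1)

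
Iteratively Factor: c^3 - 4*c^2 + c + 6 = (c - 3)*(c^2 - c - 2) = (c - 3)*(c + 1)*(c - 2)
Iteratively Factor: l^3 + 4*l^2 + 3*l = (l + 3)*(l^2 + l) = (l + 1)*(l + 3)*(l)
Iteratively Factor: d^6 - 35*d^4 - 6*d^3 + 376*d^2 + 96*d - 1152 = (d - 2)*(d^5 + 2*d^4 - 31*d^3 - 68*d^2 + 240*d + 576) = (d - 4)*(d - 2)*(d^4 + 6*d^3 - 7*d^2 - 96*d - 144) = (d - 4)*(d - 2)*(d + 3)*(d^3 + 3*d^2 - 16*d - 48) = (d - 4)^2*(d - 2)*(d + 3)*(d^2 + 7*d + 12) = (d - 4)^2*(d - 2)*(d + 3)*(d + 4)*(d + 3)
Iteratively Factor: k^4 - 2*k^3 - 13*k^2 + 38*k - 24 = (k - 3)*(k^3 + k^2 - 10*k + 8) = (k - 3)*(k + 4)*(k^2 - 3*k + 2) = (k - 3)*(k - 2)*(k + 4)*(k - 1)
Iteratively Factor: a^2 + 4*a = (a)*(a + 4)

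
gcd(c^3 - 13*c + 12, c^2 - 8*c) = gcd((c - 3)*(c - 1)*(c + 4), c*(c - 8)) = 1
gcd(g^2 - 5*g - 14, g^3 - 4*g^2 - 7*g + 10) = g + 2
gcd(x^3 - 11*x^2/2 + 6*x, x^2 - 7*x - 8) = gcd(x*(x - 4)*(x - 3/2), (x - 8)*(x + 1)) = 1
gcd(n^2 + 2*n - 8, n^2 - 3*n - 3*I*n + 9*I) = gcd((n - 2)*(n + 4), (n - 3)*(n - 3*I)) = 1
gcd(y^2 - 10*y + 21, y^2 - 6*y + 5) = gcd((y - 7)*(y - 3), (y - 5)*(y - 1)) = 1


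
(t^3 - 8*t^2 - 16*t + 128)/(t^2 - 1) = (t^3 - 8*t^2 - 16*t + 128)/(t^2 - 1)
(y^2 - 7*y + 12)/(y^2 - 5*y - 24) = (-y^2 + 7*y - 12)/(-y^2 + 5*y + 24)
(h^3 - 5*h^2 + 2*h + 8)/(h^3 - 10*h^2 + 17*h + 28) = (h - 2)/(h - 7)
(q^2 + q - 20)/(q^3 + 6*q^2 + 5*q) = (q - 4)/(q*(q + 1))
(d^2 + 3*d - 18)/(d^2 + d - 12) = (d + 6)/(d + 4)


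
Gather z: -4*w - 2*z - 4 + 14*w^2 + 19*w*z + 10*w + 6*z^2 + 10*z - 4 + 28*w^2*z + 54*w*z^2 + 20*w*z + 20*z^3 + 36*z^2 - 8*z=14*w^2 + 6*w + 20*z^3 + z^2*(54*w + 42) + z*(28*w^2 + 39*w) - 8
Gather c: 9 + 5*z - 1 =5*z + 8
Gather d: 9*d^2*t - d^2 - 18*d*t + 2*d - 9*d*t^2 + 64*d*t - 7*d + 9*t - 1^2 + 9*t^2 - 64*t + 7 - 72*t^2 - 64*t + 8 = d^2*(9*t - 1) + d*(-9*t^2 + 46*t - 5) - 63*t^2 - 119*t + 14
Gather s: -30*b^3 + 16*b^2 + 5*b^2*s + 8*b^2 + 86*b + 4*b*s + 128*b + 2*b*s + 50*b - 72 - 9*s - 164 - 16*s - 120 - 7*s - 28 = -30*b^3 + 24*b^2 + 264*b + s*(5*b^2 + 6*b - 32) - 384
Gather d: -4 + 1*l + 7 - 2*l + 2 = 5 - l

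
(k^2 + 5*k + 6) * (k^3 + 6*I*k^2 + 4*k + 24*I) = k^5 + 5*k^4 + 6*I*k^4 + 10*k^3 + 30*I*k^3 + 20*k^2 + 60*I*k^2 + 24*k + 120*I*k + 144*I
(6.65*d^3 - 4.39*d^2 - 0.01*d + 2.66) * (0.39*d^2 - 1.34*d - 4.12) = 2.5935*d^5 - 10.6231*d^4 - 21.5193*d^3 + 19.1376*d^2 - 3.5232*d - 10.9592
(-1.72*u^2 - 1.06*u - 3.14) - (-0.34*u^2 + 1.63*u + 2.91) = -1.38*u^2 - 2.69*u - 6.05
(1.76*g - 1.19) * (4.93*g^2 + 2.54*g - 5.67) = 8.6768*g^3 - 1.3963*g^2 - 13.0018*g + 6.7473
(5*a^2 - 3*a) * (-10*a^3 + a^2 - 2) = -50*a^5 + 35*a^4 - 3*a^3 - 10*a^2 + 6*a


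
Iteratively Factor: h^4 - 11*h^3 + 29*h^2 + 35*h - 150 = (h - 5)*(h^3 - 6*h^2 - h + 30) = (h - 5)*(h - 3)*(h^2 - 3*h - 10) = (h - 5)^2*(h - 3)*(h + 2)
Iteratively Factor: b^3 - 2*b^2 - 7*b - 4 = (b - 4)*(b^2 + 2*b + 1) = (b - 4)*(b + 1)*(b + 1)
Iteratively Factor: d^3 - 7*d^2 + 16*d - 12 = (d - 2)*(d^2 - 5*d + 6) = (d - 2)^2*(d - 3)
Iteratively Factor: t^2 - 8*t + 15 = (t - 5)*(t - 3)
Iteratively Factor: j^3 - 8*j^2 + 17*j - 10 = (j - 1)*(j^2 - 7*j + 10) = (j - 5)*(j - 1)*(j - 2)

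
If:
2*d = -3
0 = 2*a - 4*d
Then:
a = -3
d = -3/2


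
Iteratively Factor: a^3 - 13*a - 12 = (a + 3)*(a^2 - 3*a - 4) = (a + 1)*(a + 3)*(a - 4)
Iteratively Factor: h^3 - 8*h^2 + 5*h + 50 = (h - 5)*(h^2 - 3*h - 10) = (h - 5)*(h + 2)*(h - 5)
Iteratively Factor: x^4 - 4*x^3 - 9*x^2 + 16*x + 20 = (x - 2)*(x^3 - 2*x^2 - 13*x - 10) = (x - 2)*(x + 1)*(x^2 - 3*x - 10) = (x - 5)*(x - 2)*(x + 1)*(x + 2)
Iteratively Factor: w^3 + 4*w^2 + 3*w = (w)*(w^2 + 4*w + 3) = w*(w + 1)*(w + 3)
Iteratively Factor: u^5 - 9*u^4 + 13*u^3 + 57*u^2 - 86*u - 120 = (u + 1)*(u^4 - 10*u^3 + 23*u^2 + 34*u - 120) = (u - 3)*(u + 1)*(u^3 - 7*u^2 + 2*u + 40) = (u - 5)*(u - 3)*(u + 1)*(u^2 - 2*u - 8) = (u - 5)*(u - 4)*(u - 3)*(u + 1)*(u + 2)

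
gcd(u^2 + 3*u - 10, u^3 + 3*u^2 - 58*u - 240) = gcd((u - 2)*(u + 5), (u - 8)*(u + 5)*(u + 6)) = u + 5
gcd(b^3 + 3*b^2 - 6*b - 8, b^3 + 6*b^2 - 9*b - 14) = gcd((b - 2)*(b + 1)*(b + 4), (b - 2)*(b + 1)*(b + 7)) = b^2 - b - 2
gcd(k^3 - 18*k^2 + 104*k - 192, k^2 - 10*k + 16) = k - 8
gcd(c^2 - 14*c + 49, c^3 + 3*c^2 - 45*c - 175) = c - 7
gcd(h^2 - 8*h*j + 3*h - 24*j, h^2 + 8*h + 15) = h + 3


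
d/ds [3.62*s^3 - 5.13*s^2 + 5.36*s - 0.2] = 10.86*s^2 - 10.26*s + 5.36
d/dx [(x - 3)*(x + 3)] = 2*x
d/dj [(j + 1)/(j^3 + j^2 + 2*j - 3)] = (j^3 + j^2 + 2*j - (j + 1)*(3*j^2 + 2*j + 2) - 3)/(j^3 + j^2 + 2*j - 3)^2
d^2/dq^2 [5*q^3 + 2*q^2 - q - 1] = 30*q + 4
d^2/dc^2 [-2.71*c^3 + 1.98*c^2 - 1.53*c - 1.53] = 3.96 - 16.26*c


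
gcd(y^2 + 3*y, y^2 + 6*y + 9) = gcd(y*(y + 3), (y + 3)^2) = y + 3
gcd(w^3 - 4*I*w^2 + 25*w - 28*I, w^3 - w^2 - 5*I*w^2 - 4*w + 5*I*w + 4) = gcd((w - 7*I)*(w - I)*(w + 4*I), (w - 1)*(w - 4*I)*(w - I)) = w - I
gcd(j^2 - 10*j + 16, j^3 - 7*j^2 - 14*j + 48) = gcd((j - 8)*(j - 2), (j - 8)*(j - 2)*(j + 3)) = j^2 - 10*j + 16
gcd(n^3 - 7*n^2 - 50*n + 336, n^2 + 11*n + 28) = n + 7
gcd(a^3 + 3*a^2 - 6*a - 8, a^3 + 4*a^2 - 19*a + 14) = a - 2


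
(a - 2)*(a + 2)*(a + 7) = a^3 + 7*a^2 - 4*a - 28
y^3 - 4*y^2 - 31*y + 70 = (y - 7)*(y - 2)*(y + 5)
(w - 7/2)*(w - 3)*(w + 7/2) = w^3 - 3*w^2 - 49*w/4 + 147/4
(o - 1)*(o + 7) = o^2 + 6*o - 7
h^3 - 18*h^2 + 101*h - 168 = (h - 8)*(h - 7)*(h - 3)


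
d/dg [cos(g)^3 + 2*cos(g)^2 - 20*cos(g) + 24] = (-3*cos(g)^2 - 4*cos(g) + 20)*sin(g)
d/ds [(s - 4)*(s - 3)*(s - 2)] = 3*s^2 - 18*s + 26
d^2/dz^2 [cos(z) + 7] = -cos(z)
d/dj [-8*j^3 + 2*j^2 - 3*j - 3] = -24*j^2 + 4*j - 3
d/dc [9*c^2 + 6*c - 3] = 18*c + 6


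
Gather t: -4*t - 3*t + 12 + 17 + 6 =35 - 7*t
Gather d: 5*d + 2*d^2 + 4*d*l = 2*d^2 + d*(4*l + 5)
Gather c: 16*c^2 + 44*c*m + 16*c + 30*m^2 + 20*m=16*c^2 + c*(44*m + 16) + 30*m^2 + 20*m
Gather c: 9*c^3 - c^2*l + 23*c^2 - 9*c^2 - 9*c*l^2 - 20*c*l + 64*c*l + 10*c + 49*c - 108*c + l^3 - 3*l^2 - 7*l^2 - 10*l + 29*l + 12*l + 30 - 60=9*c^3 + c^2*(14 - l) + c*(-9*l^2 + 44*l - 49) + l^3 - 10*l^2 + 31*l - 30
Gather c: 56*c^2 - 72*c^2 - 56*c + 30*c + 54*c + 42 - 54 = -16*c^2 + 28*c - 12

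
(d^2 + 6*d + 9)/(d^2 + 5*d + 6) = (d + 3)/(d + 2)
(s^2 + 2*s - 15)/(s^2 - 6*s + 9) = (s + 5)/(s - 3)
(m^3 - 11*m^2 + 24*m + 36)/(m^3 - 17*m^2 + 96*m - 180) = (m + 1)/(m - 5)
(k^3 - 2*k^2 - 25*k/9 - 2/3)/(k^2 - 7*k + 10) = (9*k^3 - 18*k^2 - 25*k - 6)/(9*(k^2 - 7*k + 10))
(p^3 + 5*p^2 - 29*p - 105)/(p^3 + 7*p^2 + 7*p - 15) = (p^2 + 2*p - 35)/(p^2 + 4*p - 5)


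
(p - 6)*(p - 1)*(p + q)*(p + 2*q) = p^4 + 3*p^3*q - 7*p^3 + 2*p^2*q^2 - 21*p^2*q + 6*p^2 - 14*p*q^2 + 18*p*q + 12*q^2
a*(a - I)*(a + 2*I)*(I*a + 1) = I*a^4 + 3*I*a^2 + 2*a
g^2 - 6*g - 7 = (g - 7)*(g + 1)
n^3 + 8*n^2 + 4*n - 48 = (n - 2)*(n + 4)*(n + 6)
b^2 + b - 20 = (b - 4)*(b + 5)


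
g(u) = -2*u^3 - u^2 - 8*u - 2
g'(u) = -6*u^2 - 2*u - 8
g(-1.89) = 23.05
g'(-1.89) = -25.65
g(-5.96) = 433.58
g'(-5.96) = -209.21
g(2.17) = -44.51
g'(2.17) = -40.59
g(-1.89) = 23.05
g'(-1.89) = -25.65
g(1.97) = -36.93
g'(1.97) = -35.23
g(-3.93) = 135.39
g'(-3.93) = -92.81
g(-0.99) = 6.88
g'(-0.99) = -11.90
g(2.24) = -47.42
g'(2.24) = -42.59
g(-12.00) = 3406.00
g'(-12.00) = -848.00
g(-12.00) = 3406.00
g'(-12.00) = -848.00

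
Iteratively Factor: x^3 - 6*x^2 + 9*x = (x)*(x^2 - 6*x + 9) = x*(x - 3)*(x - 3)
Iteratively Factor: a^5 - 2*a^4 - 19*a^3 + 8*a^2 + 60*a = (a + 3)*(a^4 - 5*a^3 - 4*a^2 + 20*a) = (a + 2)*(a + 3)*(a^3 - 7*a^2 + 10*a) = (a - 5)*(a + 2)*(a + 3)*(a^2 - 2*a) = a*(a - 5)*(a + 2)*(a + 3)*(a - 2)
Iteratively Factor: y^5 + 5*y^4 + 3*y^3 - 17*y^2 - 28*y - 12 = (y + 2)*(y^4 + 3*y^3 - 3*y^2 - 11*y - 6) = (y + 2)*(y + 3)*(y^3 - 3*y - 2) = (y + 1)*(y + 2)*(y + 3)*(y^2 - y - 2) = (y - 2)*(y + 1)*(y + 2)*(y + 3)*(y + 1)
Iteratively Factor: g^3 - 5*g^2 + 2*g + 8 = (g + 1)*(g^2 - 6*g + 8) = (g - 4)*(g + 1)*(g - 2)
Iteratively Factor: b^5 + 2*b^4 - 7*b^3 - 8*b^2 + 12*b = (b - 2)*(b^4 + 4*b^3 + b^2 - 6*b) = b*(b - 2)*(b^3 + 4*b^2 + b - 6) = b*(b - 2)*(b + 2)*(b^2 + 2*b - 3) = b*(b - 2)*(b - 1)*(b + 2)*(b + 3)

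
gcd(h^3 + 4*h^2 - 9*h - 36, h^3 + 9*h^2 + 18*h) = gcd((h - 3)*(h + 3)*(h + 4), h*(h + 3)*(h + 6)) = h + 3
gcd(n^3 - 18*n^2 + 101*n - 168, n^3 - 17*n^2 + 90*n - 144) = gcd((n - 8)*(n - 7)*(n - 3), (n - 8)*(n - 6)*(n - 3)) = n^2 - 11*n + 24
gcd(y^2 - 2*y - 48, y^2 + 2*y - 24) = y + 6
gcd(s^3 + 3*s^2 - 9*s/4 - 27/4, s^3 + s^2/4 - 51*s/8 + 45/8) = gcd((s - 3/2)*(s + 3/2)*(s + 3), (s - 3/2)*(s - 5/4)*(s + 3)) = s^2 + 3*s/2 - 9/2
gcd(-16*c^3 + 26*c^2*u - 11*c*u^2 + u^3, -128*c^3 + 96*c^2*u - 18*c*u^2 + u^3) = 16*c^2 - 10*c*u + u^2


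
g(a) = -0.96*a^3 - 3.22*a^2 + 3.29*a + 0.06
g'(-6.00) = -61.75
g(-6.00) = 71.76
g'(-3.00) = -3.31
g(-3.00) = -12.87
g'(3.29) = -49.07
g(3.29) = -58.16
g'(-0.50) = 5.79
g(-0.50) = -2.27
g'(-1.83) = 5.43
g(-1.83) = -10.86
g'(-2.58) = 0.73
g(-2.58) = -13.38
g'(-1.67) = 6.01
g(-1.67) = -9.94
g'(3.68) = -59.41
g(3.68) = -79.28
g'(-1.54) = 6.38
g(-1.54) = -9.14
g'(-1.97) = 4.80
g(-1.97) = -11.58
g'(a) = -2.88*a^2 - 6.44*a + 3.29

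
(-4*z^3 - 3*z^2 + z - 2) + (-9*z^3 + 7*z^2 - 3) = -13*z^3 + 4*z^2 + z - 5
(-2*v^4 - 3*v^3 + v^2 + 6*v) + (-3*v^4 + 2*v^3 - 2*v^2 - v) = -5*v^4 - v^3 - v^2 + 5*v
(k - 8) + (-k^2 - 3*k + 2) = -k^2 - 2*k - 6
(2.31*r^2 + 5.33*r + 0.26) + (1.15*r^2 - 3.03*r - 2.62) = 3.46*r^2 + 2.3*r - 2.36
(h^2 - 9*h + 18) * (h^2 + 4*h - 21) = h^4 - 5*h^3 - 39*h^2 + 261*h - 378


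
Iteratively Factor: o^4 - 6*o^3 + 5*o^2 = (o)*(o^3 - 6*o^2 + 5*o) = o*(o - 1)*(o^2 - 5*o) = o*(o - 5)*(o - 1)*(o)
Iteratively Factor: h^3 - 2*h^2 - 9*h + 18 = (h + 3)*(h^2 - 5*h + 6) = (h - 3)*(h + 3)*(h - 2)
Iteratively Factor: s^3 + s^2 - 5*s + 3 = (s - 1)*(s^2 + 2*s - 3) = (s - 1)*(s + 3)*(s - 1)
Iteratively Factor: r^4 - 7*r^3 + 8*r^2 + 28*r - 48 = (r - 3)*(r^3 - 4*r^2 - 4*r + 16) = (r - 3)*(r + 2)*(r^2 - 6*r + 8) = (r - 4)*(r - 3)*(r + 2)*(r - 2)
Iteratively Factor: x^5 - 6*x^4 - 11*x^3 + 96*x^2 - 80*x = (x - 1)*(x^4 - 5*x^3 - 16*x^2 + 80*x) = (x - 1)*(x + 4)*(x^3 - 9*x^2 + 20*x) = x*(x - 1)*(x + 4)*(x^2 - 9*x + 20) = x*(x - 5)*(x - 1)*(x + 4)*(x - 4)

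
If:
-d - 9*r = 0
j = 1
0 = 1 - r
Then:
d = -9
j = 1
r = 1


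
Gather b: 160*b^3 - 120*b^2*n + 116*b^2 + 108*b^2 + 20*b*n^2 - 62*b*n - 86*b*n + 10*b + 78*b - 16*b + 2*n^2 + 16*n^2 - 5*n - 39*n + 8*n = 160*b^3 + b^2*(224 - 120*n) + b*(20*n^2 - 148*n + 72) + 18*n^2 - 36*n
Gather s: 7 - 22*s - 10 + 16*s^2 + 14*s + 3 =16*s^2 - 8*s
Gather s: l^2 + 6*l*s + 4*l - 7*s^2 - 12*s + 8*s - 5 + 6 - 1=l^2 + 4*l - 7*s^2 + s*(6*l - 4)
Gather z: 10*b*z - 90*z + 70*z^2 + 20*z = 70*z^2 + z*(10*b - 70)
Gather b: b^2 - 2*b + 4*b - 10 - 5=b^2 + 2*b - 15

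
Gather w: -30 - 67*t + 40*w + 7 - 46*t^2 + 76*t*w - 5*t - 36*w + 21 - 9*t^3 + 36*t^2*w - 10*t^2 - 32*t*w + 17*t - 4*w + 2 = -9*t^3 - 56*t^2 - 55*t + w*(36*t^2 + 44*t)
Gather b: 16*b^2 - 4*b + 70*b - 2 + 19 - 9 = 16*b^2 + 66*b + 8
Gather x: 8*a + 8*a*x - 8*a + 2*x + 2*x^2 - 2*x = 8*a*x + 2*x^2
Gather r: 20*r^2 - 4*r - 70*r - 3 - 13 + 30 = 20*r^2 - 74*r + 14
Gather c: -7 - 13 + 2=-18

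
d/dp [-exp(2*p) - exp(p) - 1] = (-2*exp(p) - 1)*exp(p)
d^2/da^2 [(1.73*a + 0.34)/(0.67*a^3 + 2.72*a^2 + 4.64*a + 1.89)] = (4.659582*a^5 + 20.748024*a^4 + 24.755872*a^3 - 4.85369999999998*a^2 - 30.198324*a - 19.198432)/(0.300763*a^9 + 3.663024*a^8 + 21.119472*a^7 + 73.404527*a^6 + 166.92624*a^5 + 252.884256*a^4 + 250.197137*a^3 + 151.221168*a^2 + 49.723632*a + 6.751269)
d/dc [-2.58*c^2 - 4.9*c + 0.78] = -5.16*c - 4.9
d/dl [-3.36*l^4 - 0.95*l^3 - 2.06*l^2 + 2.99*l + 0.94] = -13.44*l^3 - 2.85*l^2 - 4.12*l + 2.99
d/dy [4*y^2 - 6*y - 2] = 8*y - 6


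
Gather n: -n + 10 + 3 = 13 - n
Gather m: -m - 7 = -m - 7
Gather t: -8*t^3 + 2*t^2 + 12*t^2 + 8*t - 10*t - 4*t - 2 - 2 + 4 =-8*t^3 + 14*t^2 - 6*t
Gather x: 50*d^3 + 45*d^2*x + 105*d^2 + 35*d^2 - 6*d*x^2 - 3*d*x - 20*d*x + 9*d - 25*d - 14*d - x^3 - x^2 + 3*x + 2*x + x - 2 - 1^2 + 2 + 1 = 50*d^3 + 140*d^2 - 30*d - x^3 + x^2*(-6*d - 1) + x*(45*d^2 - 23*d + 6)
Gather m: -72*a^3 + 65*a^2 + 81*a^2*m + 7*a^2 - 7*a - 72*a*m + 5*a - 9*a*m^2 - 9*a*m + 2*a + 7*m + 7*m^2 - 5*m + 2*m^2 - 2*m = -72*a^3 + 72*a^2 + m^2*(9 - 9*a) + m*(81*a^2 - 81*a)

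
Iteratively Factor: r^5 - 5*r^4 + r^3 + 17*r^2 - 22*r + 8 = (r - 4)*(r^4 - r^3 - 3*r^2 + 5*r - 2) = (r - 4)*(r - 1)*(r^3 - 3*r + 2) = (r - 4)*(r - 1)^2*(r^2 + r - 2) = (r - 4)*(r - 1)^3*(r + 2)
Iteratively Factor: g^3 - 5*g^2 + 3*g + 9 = (g + 1)*(g^2 - 6*g + 9) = (g - 3)*(g + 1)*(g - 3)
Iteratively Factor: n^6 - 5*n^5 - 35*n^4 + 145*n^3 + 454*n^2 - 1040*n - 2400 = (n - 5)*(n^5 - 35*n^3 - 30*n^2 + 304*n + 480) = (n - 5)*(n + 3)*(n^4 - 3*n^3 - 26*n^2 + 48*n + 160) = (n - 5)*(n - 4)*(n + 3)*(n^3 + n^2 - 22*n - 40) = (n - 5)^2*(n - 4)*(n + 3)*(n^2 + 6*n + 8) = (n - 5)^2*(n - 4)*(n + 3)*(n + 4)*(n + 2)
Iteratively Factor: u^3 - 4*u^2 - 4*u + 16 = (u + 2)*(u^2 - 6*u + 8) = (u - 4)*(u + 2)*(u - 2)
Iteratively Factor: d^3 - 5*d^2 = (d - 5)*(d^2) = d*(d - 5)*(d)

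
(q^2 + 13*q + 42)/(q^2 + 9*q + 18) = (q + 7)/(q + 3)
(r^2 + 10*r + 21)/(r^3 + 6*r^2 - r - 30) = (r + 7)/(r^2 + 3*r - 10)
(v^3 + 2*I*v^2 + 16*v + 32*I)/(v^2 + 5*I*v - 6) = (v^2 + 16)/(v + 3*I)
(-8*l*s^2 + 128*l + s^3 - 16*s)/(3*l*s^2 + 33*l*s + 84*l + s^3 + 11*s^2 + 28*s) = (-8*l*s + 32*l + s^2 - 4*s)/(3*l*s + 21*l + s^2 + 7*s)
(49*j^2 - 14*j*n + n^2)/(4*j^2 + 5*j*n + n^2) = (49*j^2 - 14*j*n + n^2)/(4*j^2 + 5*j*n + n^2)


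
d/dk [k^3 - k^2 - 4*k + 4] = 3*k^2 - 2*k - 4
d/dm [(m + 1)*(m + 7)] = 2*m + 8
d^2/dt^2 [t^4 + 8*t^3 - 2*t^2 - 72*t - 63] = 12*t^2 + 48*t - 4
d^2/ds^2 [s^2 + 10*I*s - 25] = 2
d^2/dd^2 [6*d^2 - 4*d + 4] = 12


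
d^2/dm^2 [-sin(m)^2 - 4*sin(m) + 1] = 4*sin(m) - 2*cos(2*m)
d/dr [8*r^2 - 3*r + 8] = 16*r - 3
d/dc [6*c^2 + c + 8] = 12*c + 1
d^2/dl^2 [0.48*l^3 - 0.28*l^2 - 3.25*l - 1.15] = 2.88*l - 0.56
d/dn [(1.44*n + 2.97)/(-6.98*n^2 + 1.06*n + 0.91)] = (10.0512*n^2 + 41.4612*n - 1.8378)/(48.7204*n^4 - 14.7976*n^3 - 11.58*n^2 + 1.9292*n + 0.8281)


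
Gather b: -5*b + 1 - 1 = -5*b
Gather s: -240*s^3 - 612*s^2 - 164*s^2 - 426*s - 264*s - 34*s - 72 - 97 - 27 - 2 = -240*s^3 - 776*s^2 - 724*s - 198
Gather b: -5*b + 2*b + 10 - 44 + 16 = -3*b - 18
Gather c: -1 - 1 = -2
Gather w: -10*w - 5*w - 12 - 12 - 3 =-15*w - 27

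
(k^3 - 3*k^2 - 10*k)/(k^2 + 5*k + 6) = k*(k - 5)/(k + 3)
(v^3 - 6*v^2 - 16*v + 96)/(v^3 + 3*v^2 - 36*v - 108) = (v^2 - 16)/(v^2 + 9*v + 18)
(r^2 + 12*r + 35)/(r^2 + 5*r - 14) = (r + 5)/(r - 2)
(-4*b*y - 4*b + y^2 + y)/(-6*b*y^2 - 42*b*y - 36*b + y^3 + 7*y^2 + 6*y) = (-4*b + y)/(-6*b*y - 36*b + y^2 + 6*y)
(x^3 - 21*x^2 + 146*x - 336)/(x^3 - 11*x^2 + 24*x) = (x^2 - 13*x + 42)/(x*(x - 3))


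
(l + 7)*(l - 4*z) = l^2 - 4*l*z + 7*l - 28*z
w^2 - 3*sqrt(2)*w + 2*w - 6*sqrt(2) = (w + 2)*(w - 3*sqrt(2))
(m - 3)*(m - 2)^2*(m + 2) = m^4 - 5*m^3 + 2*m^2 + 20*m - 24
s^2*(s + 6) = s^3 + 6*s^2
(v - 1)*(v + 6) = v^2 + 5*v - 6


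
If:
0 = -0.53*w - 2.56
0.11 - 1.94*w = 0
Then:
No Solution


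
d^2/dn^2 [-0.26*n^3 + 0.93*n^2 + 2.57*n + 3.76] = 1.86 - 1.56*n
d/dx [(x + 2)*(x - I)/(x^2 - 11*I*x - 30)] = (-(x + 2)*(x - I)*(2*x - 11*I) + (-2*x - 2 + I)*(-x^2 + 11*I*x + 30))/(-x^2 + 11*I*x + 30)^2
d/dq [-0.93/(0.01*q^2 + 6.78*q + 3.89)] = (0.0186*q + 6.3054)/(0.01*q^2 + 6.78*q + 3.89)^2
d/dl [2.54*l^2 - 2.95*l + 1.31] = 5.08*l - 2.95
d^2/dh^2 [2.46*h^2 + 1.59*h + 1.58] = 4.92000000000000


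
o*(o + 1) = o^2 + o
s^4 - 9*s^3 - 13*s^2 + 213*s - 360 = (s - 8)*(s - 3)^2*(s + 5)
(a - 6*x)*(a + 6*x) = a^2 - 36*x^2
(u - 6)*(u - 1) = u^2 - 7*u + 6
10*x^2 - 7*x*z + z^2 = (-5*x + z)*(-2*x + z)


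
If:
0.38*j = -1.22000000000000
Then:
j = -3.21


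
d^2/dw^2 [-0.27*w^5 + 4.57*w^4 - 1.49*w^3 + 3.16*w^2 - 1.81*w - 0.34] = -5.4*w^3 + 54.84*w^2 - 8.94*w + 6.32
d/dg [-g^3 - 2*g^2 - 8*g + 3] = -3*g^2 - 4*g - 8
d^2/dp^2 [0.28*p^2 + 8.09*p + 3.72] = 0.560000000000000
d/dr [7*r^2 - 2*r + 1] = 14*r - 2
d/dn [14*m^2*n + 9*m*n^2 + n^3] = 14*m^2 + 18*m*n + 3*n^2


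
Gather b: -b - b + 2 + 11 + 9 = 22 - 2*b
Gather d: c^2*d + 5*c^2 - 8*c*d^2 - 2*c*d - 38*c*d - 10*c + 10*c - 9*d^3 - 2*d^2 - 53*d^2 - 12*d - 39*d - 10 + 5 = 5*c^2 - 9*d^3 + d^2*(-8*c - 55) + d*(c^2 - 40*c - 51) - 5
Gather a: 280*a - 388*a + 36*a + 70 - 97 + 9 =-72*a - 18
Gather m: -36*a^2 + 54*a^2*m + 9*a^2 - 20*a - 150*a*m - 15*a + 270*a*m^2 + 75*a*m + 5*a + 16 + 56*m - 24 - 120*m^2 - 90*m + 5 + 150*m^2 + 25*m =-27*a^2 - 30*a + m^2*(270*a + 30) + m*(54*a^2 - 75*a - 9) - 3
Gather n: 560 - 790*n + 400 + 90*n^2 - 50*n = 90*n^2 - 840*n + 960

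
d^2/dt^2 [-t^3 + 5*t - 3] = -6*t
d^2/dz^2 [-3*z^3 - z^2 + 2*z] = -18*z - 2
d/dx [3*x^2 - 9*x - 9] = 6*x - 9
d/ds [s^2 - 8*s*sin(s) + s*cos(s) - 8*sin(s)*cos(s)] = -s*sin(s) - 8*s*cos(s) + 2*s - 8*sin(s) + cos(s) - 8*cos(2*s)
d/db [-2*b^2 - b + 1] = -4*b - 1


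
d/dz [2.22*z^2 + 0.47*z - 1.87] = 4.44*z + 0.47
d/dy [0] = 0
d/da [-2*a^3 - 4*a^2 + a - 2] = -6*a^2 - 8*a + 1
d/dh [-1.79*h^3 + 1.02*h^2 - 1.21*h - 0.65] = -5.37*h^2 + 2.04*h - 1.21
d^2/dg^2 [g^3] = 6*g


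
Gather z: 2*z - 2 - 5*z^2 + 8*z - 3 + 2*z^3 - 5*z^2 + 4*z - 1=2*z^3 - 10*z^2 + 14*z - 6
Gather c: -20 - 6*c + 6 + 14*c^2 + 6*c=14*c^2 - 14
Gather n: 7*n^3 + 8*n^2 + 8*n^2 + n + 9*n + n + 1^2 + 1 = 7*n^3 + 16*n^2 + 11*n + 2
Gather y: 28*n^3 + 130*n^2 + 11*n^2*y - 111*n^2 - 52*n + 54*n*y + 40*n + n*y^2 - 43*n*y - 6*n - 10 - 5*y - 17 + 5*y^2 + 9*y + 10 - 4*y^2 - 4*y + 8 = 28*n^3 + 19*n^2 - 18*n + y^2*(n + 1) + y*(11*n^2 + 11*n) - 9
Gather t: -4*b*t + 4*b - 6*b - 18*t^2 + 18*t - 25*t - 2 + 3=-2*b - 18*t^2 + t*(-4*b - 7) + 1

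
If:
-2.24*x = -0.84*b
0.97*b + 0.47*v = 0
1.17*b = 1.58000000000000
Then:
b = 1.35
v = -2.79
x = 0.51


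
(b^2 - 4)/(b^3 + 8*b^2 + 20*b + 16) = (b - 2)/(b^2 + 6*b + 8)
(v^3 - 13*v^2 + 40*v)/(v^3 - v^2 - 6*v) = (-v^2 + 13*v - 40)/(-v^2 + v + 6)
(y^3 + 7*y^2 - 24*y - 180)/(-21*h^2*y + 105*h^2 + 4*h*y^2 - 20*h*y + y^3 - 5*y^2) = (y^2 + 12*y + 36)/(-21*h^2 + 4*h*y + y^2)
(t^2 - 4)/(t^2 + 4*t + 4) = (t - 2)/(t + 2)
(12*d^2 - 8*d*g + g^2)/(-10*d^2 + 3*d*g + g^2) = (-6*d + g)/(5*d + g)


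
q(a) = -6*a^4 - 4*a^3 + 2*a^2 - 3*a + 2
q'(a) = -24*a^3 - 12*a^2 + 4*a - 3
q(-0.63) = 4.74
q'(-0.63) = -4.28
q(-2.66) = -200.97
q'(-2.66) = 353.16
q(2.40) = -248.04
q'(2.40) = -394.30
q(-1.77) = -23.13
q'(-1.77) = 85.41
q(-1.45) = -3.77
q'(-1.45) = 39.14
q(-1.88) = -33.66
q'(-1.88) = 106.54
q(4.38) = -2517.13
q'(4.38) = -2232.36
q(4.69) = -3283.70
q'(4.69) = -2724.07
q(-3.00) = -349.00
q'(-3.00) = 525.00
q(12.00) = -131074.00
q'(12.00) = -43155.00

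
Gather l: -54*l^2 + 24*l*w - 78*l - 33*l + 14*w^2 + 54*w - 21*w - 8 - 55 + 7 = -54*l^2 + l*(24*w - 111) + 14*w^2 + 33*w - 56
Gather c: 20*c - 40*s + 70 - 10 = 20*c - 40*s + 60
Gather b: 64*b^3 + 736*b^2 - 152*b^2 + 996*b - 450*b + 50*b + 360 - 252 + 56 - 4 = 64*b^3 + 584*b^2 + 596*b + 160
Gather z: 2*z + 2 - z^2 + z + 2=-z^2 + 3*z + 4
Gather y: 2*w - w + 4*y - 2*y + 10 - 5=w + 2*y + 5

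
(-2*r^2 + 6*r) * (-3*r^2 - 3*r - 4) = 6*r^4 - 12*r^3 - 10*r^2 - 24*r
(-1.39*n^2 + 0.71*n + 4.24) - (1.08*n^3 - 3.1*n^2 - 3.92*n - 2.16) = -1.08*n^3 + 1.71*n^2 + 4.63*n + 6.4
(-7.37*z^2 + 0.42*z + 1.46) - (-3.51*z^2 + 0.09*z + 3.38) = -3.86*z^2 + 0.33*z - 1.92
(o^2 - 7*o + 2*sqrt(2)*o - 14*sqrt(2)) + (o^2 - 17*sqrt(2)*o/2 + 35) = 2*o^2 - 13*sqrt(2)*o/2 - 7*o - 14*sqrt(2) + 35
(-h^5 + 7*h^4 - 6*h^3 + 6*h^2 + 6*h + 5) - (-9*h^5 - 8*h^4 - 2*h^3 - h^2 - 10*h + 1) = 8*h^5 + 15*h^4 - 4*h^3 + 7*h^2 + 16*h + 4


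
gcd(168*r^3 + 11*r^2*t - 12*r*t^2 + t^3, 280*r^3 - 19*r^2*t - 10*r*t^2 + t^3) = 56*r^2 - 15*r*t + t^2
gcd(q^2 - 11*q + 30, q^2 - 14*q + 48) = q - 6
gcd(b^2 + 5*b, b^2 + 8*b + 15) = b + 5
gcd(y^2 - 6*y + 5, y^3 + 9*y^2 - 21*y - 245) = y - 5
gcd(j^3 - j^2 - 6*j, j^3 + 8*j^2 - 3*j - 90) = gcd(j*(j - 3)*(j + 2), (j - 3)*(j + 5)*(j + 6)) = j - 3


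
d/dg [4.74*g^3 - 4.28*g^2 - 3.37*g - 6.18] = 14.22*g^2 - 8.56*g - 3.37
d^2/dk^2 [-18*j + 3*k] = 0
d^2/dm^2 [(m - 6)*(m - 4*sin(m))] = 2*(2*m - 12)*sin(m) - 8*cos(m) + 2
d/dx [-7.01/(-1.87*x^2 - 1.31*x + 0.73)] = (-26.2174*x - 9.1831)/(1.87*x^2 + 1.31*x - 0.73)^2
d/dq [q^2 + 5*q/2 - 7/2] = 2*q + 5/2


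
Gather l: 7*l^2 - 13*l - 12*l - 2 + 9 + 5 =7*l^2 - 25*l + 12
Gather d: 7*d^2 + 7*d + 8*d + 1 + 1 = 7*d^2 + 15*d + 2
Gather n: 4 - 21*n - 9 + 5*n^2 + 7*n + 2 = 5*n^2 - 14*n - 3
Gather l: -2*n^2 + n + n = -2*n^2 + 2*n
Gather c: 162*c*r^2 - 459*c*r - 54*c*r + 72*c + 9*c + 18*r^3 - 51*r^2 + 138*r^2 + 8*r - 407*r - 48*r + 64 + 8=c*(162*r^2 - 513*r + 81) + 18*r^3 + 87*r^2 - 447*r + 72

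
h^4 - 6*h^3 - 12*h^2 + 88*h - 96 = (h - 6)*(h - 2)^2*(h + 4)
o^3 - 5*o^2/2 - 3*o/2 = o*(o - 3)*(o + 1/2)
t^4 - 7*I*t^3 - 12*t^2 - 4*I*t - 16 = (t - 4*I)*(t - 2*I)^2*(t + I)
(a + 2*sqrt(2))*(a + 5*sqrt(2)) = a^2 + 7*sqrt(2)*a + 20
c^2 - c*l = c*(c - l)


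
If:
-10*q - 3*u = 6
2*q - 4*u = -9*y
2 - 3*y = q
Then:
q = -42/37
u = 66/37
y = 116/111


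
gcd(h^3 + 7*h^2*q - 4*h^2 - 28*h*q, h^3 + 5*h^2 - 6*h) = h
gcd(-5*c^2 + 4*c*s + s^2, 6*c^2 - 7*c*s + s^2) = -c + s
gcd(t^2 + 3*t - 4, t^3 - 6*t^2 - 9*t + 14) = t - 1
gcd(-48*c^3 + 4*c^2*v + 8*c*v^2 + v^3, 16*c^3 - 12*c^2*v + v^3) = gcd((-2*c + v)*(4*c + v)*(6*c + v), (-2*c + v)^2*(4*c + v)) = -8*c^2 + 2*c*v + v^2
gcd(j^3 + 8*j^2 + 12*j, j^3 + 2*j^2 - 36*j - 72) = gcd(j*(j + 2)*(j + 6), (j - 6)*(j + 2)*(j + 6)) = j^2 + 8*j + 12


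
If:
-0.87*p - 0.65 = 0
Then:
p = -0.75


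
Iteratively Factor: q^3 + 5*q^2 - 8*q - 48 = (q + 4)*(q^2 + q - 12) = (q - 3)*(q + 4)*(q + 4)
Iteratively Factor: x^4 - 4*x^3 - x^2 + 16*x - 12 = (x - 1)*(x^3 - 3*x^2 - 4*x + 12) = (x - 3)*(x - 1)*(x^2 - 4) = (x - 3)*(x - 1)*(x + 2)*(x - 2)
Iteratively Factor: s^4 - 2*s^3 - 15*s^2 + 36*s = (s - 3)*(s^3 + s^2 - 12*s) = (s - 3)*(s + 4)*(s^2 - 3*s) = s*(s - 3)*(s + 4)*(s - 3)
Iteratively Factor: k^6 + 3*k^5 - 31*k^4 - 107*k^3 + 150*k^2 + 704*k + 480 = (k + 2)*(k^5 + k^4 - 33*k^3 - 41*k^2 + 232*k + 240) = (k + 2)*(k + 4)*(k^4 - 3*k^3 - 21*k^2 + 43*k + 60) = (k - 3)*(k + 2)*(k + 4)*(k^3 - 21*k - 20) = (k - 3)*(k + 1)*(k + 2)*(k + 4)*(k^2 - k - 20) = (k - 3)*(k + 1)*(k + 2)*(k + 4)^2*(k - 5)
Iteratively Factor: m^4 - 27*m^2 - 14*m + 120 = (m - 2)*(m^3 + 2*m^2 - 23*m - 60) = (m - 2)*(m + 4)*(m^2 - 2*m - 15) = (m - 5)*(m - 2)*(m + 4)*(m + 3)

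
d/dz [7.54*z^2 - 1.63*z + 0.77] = 15.08*z - 1.63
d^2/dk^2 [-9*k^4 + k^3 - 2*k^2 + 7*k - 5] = -108*k^2 + 6*k - 4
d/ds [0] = 0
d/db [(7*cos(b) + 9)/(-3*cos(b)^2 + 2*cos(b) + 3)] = (21*sin(b)^2 - 54*cos(b) - 24)*sin(b)/(3*sin(b)^2 + 2*cos(b))^2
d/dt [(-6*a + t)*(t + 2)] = -6*a + 2*t + 2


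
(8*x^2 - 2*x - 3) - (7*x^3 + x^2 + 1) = -7*x^3 + 7*x^2 - 2*x - 4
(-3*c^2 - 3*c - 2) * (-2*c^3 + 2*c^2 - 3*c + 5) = 6*c^5 + 7*c^3 - 10*c^2 - 9*c - 10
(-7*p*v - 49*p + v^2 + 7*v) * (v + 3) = -7*p*v^2 - 70*p*v - 147*p + v^3 + 10*v^2 + 21*v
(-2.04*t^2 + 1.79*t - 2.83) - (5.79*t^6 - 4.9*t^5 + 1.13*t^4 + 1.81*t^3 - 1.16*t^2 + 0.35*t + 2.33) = -5.79*t^6 + 4.9*t^5 - 1.13*t^4 - 1.81*t^3 - 0.88*t^2 + 1.44*t - 5.16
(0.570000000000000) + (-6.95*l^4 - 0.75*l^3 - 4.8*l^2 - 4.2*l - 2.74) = -6.95*l^4 - 0.75*l^3 - 4.8*l^2 - 4.2*l - 2.17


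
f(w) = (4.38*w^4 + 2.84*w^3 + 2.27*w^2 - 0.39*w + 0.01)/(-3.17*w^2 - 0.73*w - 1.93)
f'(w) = (6.34*w + 0.73)*(4.38*w^4 + 2.84*w^3 + 2.27*w^2 - 0.39*w + 0.01)/(-3.17*w^2 - 0.73*w - 1.93)^2 + (17.52*w^3 + 8.52*w^2 + 4.54*w - 0.39)/(-3.17*w^2 - 0.73*w - 1.93)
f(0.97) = -1.47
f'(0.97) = -3.19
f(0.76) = -0.86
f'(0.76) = -2.52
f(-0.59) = -0.38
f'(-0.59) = 0.99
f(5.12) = -38.85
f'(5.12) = -14.74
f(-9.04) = -107.48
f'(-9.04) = 24.40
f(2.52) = -9.85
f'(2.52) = -7.57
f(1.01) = -1.60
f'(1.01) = -3.31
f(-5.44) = -37.57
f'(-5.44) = 14.44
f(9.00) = -116.82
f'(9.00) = -25.45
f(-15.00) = -301.99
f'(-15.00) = 40.87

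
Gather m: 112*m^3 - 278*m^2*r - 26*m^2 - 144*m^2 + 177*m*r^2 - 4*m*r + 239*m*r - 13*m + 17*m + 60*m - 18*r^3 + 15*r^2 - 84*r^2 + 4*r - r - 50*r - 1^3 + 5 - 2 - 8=112*m^3 + m^2*(-278*r - 170) + m*(177*r^2 + 235*r + 64) - 18*r^3 - 69*r^2 - 47*r - 6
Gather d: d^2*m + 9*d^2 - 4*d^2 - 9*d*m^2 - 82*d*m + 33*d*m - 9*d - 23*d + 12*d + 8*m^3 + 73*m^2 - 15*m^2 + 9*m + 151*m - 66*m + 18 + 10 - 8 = d^2*(m + 5) + d*(-9*m^2 - 49*m - 20) + 8*m^3 + 58*m^2 + 94*m + 20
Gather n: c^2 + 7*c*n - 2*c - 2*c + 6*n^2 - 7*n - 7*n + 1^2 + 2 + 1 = c^2 - 4*c + 6*n^2 + n*(7*c - 14) + 4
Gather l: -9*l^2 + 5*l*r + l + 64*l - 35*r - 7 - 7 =-9*l^2 + l*(5*r + 65) - 35*r - 14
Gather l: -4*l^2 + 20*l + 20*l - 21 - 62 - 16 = -4*l^2 + 40*l - 99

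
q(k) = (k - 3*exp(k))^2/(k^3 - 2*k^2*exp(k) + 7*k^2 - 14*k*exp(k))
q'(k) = (2 - 6*exp(k))*(k - 3*exp(k))/(k^3 - 2*k^2*exp(k) + 7*k^2 - 14*k*exp(k)) + (k - 3*exp(k))^2*(2*k^2*exp(k) - 3*k^2 + 18*k*exp(k) - 14*k + 14*exp(k))/(k^3 - 2*k^2*exp(k) + 7*k^2 - 14*k*exp(k))^2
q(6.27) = -28.53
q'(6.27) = -21.87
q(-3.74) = 0.31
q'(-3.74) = -0.09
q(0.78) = -1.53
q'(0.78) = 0.65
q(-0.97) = 0.44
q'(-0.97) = 0.50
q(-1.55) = 0.29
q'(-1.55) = 0.12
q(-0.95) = 0.45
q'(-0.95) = 0.53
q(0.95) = -1.45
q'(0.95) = 0.26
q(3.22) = -3.35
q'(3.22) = -2.03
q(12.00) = -3212.23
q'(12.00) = -2775.51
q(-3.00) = 0.27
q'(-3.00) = -0.04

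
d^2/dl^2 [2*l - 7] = 0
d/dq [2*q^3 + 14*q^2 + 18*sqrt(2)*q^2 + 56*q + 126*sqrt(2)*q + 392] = 6*q^2 + 28*q + 36*sqrt(2)*q + 56 + 126*sqrt(2)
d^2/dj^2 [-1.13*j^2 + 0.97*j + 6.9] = -2.26000000000000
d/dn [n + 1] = 1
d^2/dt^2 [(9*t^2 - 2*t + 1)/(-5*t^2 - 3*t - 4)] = 2*(185*t^3 + 465*t^2 - 165*t - 157)/(125*t^6 + 225*t^5 + 435*t^4 + 387*t^3 + 348*t^2 + 144*t + 64)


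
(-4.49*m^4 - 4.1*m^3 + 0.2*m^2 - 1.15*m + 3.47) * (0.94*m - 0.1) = -4.2206*m^5 - 3.405*m^4 + 0.598*m^3 - 1.101*m^2 + 3.3768*m - 0.347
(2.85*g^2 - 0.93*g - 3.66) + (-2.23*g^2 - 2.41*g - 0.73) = 0.62*g^2 - 3.34*g - 4.39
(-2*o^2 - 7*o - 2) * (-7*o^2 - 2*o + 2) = 14*o^4 + 53*o^3 + 24*o^2 - 10*o - 4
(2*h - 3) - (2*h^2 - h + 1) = -2*h^2 + 3*h - 4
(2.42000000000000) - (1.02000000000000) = 1.40000000000000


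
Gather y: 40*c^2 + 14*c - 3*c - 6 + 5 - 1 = 40*c^2 + 11*c - 2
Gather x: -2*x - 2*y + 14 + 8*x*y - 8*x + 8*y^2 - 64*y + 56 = x*(8*y - 10) + 8*y^2 - 66*y + 70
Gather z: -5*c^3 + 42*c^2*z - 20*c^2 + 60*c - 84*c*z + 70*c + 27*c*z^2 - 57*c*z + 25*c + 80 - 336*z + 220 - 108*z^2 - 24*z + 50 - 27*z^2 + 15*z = -5*c^3 - 20*c^2 + 155*c + z^2*(27*c - 135) + z*(42*c^2 - 141*c - 345) + 350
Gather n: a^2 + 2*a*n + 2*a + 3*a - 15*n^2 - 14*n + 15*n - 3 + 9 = a^2 + 5*a - 15*n^2 + n*(2*a + 1) + 6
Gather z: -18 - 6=-24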